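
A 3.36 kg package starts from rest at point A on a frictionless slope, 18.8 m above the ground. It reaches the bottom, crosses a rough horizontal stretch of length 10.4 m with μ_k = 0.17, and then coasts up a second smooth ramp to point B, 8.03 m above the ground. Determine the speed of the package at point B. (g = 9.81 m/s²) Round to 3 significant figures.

v = 13.3 m/s

Energy at A: mgh₁ = (3.36)(9.81)(18.8) = 619.68 J
Friction loss: W_f = μ_k mg d = 58.28 J
At B: ½mv² + mgh₂ = mgh₁ − W_f
½mv² = 619.68 − 58.28 − 264.68 = 296.72 J
v = √(2 × 296.72/3.36) = 13.29 m/s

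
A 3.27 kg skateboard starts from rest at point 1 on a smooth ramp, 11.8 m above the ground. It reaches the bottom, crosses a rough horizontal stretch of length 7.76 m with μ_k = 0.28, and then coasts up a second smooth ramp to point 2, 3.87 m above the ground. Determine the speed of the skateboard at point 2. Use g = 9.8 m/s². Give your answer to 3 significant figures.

v = 10.6 m/s

Energy at 1: mgh₁ = (3.27)(9.8)(11.8) = 378.14 J
Friction loss: W_f = μ_k mg d = 69.63 J
At 2: ½mv² + mgh₂ = mgh₁ − W_f
½mv² = 378.14 − 69.63 − 124.02 = 184.50 J
v = √(2 × 184.50/3.27) = 10.62 m/s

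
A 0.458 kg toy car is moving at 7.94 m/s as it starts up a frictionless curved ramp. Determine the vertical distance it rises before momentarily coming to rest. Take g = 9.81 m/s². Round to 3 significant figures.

h = 3.21 m

Setting KE at the bottom equal to PE gained: ½mv² = mgh
h = v²/(2g) = 7.94²/(2 × 9.81) = 3.213 m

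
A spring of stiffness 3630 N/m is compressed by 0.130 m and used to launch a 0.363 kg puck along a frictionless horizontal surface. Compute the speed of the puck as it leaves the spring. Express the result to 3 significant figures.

v = 13.0 m/s

Conservation of energy: ½kx² = ½mv²
v = x√(k/m) = 0.130 × √(3630/0.363) = 13.00 m/s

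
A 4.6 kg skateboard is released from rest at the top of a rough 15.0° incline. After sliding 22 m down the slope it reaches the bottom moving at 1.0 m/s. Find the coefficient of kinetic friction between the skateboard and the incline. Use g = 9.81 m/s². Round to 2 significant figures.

μ_k = 0.27

mgh = ½mv² + μ_k (mg cosθ) L, with h = L sinθ
mgL sinθ = 256.95 J; ½mv² = 2.3000 J
W_f = 256.95 − 2.3000 = 254.6 J
μ_k = W_f/(mg cosθ · L) = 254.6/(43.59 × 22) = 0.2656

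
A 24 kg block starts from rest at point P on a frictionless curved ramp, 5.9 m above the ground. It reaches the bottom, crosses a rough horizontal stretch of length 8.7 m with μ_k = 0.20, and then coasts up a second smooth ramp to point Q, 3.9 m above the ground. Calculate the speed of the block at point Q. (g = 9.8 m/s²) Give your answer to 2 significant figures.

Energy at P: mgh₁ = (24)(9.8)(5.9) = 1387.7 J
Friction loss: W_f = μ_k mg d = 409.2 J
At Q: ½mv² + mgh₂ = mgh₁ − W_f
½mv² = 1387.7 − 409.2 − 917.28 = 61.152 J
v = √(2 × 61.152/24) = 2.257 m/s

v = 2.3 m/s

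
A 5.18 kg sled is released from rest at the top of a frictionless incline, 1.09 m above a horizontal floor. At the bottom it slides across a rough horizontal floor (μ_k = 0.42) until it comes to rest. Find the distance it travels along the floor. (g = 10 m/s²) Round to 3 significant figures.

Energy bookkeeping (friction removes W_f = μ_k N d):
At rest all PE has been dissipated by friction: mgh = μ_k m g d
d = h/μ_k = 1.09/0.42 = 2.595 m

d = 2.60 m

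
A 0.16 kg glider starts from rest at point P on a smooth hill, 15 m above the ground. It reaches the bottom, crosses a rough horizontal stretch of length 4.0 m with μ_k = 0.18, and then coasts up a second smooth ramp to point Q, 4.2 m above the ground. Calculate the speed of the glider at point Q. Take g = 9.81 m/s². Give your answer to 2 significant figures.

v = 14 m/s

Energy at P: mgh₁ = (0.16)(9.81)(15) = 23.544 J
Friction loss: W_f = μ_k mg d = 1.130 J
At Q: ½mv² + mgh₂ = mgh₁ − W_f
½mv² = 23.544 − 1.130 − 6.5923 = 15.822 J
v = √(2 × 15.822/0.16) = 14.06 m/s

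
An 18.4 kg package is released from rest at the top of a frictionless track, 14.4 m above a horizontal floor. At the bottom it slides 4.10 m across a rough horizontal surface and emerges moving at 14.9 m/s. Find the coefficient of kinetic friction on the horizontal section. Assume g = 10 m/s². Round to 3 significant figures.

Energy bookkeeping (friction removes W_f = μ_k N d):
mgh = ½mv² + μ_k m g d
mgh = 2649.6 J; ½mv² = 2042.5 J
W_f = 2649.6 − 2042.5 = 607.1 J
μ_k = W_f/(mg·d) = 607.1/(184.0 × 4.10) = 0.8048

μ_k = 0.805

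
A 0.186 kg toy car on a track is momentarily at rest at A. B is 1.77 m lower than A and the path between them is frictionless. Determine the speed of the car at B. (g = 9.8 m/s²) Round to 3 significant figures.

v = 5.89 m/s

By conservation of mechanical energy, mgh = ½mv²
The mass cancels from both sides.
v = √(2gh) = √(2 × 9.8 × 1.77) = √34.692 = 5.890 m/s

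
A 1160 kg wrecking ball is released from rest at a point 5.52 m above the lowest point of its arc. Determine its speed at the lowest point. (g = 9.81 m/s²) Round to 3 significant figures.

Mechanical energy is conserved (no friction): mgh = ½mv²
v = √(2gh) = √(2 × 9.81 × 5.52) = √108.30 = 10.41 m/s

v = 10.4 m/s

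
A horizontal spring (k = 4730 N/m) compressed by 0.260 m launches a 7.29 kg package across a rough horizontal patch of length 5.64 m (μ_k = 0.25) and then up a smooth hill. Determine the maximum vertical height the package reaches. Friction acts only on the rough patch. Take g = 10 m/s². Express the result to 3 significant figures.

h = 0.783 m

Spring energy: E₀ = ½kx² = ½(4730)(0.260)² = 159.87 J
Friction: W_f = μ_k mg d = (0.25)(7.29)(10)(5.64) = 102.8 J
Energy at base of ramp: E = 159.87 − 102.8 = 57.085 J
At max height all remaining energy is PE: mgh = E ⇒ h = E/(mg) = 57.085/(7.29 × 10) = 0.7831 m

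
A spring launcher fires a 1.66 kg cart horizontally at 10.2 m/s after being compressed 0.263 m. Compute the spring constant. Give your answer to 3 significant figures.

Spring PE at full compression equals KE at release: ½kx² = ½mv²
k = mv²/x² = (1.66)(10.2)²/(0.263)² = 2497 N/m

k = 2500 N/m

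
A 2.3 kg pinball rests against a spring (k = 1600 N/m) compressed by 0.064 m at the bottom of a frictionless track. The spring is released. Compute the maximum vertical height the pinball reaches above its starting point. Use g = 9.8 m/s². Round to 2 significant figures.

h = 0.15 m

All spring PE becomes gravitational PE at the highest point: ½kx² = mgh
h = kx²/(2mg) = (1600)(0.064)²/(2 × 2.3 × 9.8) = 0.1454 m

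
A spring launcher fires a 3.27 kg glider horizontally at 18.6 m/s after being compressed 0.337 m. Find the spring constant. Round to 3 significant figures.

Spring PE at full compression equals KE at release: ½kx² = ½mv²
k = mv²/x² = (3.27)(18.6)²/(0.337)² = 9961 N/m

k = 9960 N/m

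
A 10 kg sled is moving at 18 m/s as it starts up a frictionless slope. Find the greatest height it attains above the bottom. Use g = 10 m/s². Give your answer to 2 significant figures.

h = 16 m

Setting KE at the bottom equal to PE gained: ½mv² = mgh
h = v²/(2g) = 18²/(2 × 10) = 16.20 m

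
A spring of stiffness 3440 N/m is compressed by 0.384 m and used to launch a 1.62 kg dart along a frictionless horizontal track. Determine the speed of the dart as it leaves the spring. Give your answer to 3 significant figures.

v = 17.7 m/s

Spring PE converts entirely to kinetic energy: ½kx² = ½mv²
v = x√(k/m) = 0.384 × √(3440/1.62) = 17.70 m/s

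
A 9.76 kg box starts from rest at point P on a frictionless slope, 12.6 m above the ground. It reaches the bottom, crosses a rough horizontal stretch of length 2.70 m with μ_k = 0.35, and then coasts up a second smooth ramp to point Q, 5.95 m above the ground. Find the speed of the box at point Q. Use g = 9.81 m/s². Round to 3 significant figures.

v = 10.6 m/s

Energy at P: mgh₁ = (9.76)(9.81)(12.6) = 1206.4 J
Friction loss: W_f = μ_k mg d = 90.48 J
At Q: ½mv² + mgh₂ = mgh₁ − W_f
½mv² = 1206.4 − 90.48 − 569.69 = 546.23 J
v = √(2 × 546.23/9.76) = 10.58 m/s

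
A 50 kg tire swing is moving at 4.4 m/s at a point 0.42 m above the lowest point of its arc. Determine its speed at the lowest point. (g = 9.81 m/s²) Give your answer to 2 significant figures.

v = 5.3 m/s

Equating total energy at the two states: ½mv₀² + mgh = ½mv²
v² = v₀² + 2gh = (4.4)² + 2(9.81)(0.42) = 27.600
v = √27.600 = 5.254 m/s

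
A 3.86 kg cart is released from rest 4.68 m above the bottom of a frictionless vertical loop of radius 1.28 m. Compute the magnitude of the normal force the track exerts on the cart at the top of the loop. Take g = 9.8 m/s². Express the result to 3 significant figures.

Energy from release to top (height 2r): mgh = ½mv_top² + mg(2r)
v_top² = 2g(h − 2r) = 2(9.8)(4.68 − 2.560) = 41.552 m²/s²
At the top, both N and weight point toward the centre: N + mg = mv_top²/r
N = m(v_top²/r − g) = 3.86(41.552/1.28 − 9.8) = 87.48 N

N = 87.5 N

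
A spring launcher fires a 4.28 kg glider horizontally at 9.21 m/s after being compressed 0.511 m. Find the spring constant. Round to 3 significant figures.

k = 1390 N/m

Spring PE at full compression equals KE at release: ½kx² = ½mv²
k = mv²/x² = (4.28)(9.21)²/(0.511)² = 1390 N/m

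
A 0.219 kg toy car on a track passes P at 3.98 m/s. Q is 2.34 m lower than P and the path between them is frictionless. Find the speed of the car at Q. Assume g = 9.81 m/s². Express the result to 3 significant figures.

v = 7.86 m/s

By conservation of mechanical energy, ½mv₀² + mgh = ½mv²
v² = v₀² + 2gh = (3.98)² + 2(9.81)(2.34) = 61.751
v = √61.751 = 7.858 m/s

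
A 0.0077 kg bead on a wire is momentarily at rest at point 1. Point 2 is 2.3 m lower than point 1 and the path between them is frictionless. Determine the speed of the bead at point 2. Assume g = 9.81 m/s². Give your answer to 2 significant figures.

Equating total energy at the two states: mgh = ½mv²
v = √(2gh) = √(2 × 9.81 × 2.3) = √45.126 = 6.718 m/s

v = 6.7 m/s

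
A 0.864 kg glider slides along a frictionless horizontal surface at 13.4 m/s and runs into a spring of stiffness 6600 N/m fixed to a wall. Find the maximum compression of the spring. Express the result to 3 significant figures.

At max compression the glider is momentarily at rest: ½mv² = ½kx²
x = v√(m/k) = 13.4 × √(0.864/6600) = 0.1533 m

x = 0.153 m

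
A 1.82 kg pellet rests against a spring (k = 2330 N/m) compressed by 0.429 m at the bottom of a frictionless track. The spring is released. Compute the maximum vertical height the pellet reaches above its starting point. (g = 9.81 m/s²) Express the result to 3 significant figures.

All spring PE becomes gravitational PE at the highest point: ½kx² = mgh
h = kx²/(2mg) = (2330)(0.429)²/(2 × 1.82 × 9.81) = 12.01 m

h = 12.0 m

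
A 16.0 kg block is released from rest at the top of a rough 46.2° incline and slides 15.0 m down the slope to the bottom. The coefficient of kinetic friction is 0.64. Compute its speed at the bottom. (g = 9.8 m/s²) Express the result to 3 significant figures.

Energy: mgh = ½mv² + W_f, with h = L sinθ and W_f = μ_k (mg cosθ) L
mgh = mgL sinθ = (16.0)(9.8)(15.0)sin46.2° = 1697.6 J
W_f = μ_k mg cosθ · L = (0.64)(16.0)(9.8)cos46.2°·15.0 = 1042 J
½mv² = 1697.6 − 1042 = 655.71 J
v = √(2 × 655.71/16.0) = 9.053 m/s

v = 9.05 m/s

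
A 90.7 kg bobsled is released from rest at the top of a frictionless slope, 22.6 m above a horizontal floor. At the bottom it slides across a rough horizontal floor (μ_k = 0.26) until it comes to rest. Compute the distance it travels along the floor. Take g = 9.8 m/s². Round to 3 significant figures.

d = 86.9 m

Applying the work–energy principle:
At rest all PE has been dissipated by friction: mgh = μ_k m g d
d = h/μ_k = 22.6/0.26 = 86.92 m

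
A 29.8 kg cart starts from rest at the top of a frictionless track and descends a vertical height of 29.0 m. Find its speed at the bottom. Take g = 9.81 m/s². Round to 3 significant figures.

v = 23.9 m/s

Energy conservation between the two points: mgh = ½mv²
v = √(2gh) = √(2 × 9.81 × 29.0) = √568.98 = 23.85 m/s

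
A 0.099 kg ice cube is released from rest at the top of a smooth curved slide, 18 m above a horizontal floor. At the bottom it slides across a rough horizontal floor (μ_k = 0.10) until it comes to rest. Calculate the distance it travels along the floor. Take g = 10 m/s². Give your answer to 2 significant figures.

Applying the work–energy principle:
At rest all PE has been dissipated by friction: mgh = μ_k m g d
d = h/μ_k = 18/0.10 = 180.0 m

d = 180 m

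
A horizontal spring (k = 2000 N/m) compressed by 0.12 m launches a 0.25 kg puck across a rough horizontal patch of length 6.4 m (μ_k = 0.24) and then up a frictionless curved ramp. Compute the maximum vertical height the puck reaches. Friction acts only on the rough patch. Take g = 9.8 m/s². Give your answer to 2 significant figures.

h = 4.3 m

Spring energy: E₀ = ½kx² = ½(2000)(0.12)² = 14.400 J
Friction: W_f = μ_k mg d = (0.24)(0.25)(9.8)(6.4) = 3.763 J
Energy at base of ramp: E = 14.400 − 3.763 = 10.637 J
At max height all remaining energy is PE: mgh = E ⇒ h = E/(mg) = 10.637/(0.25 × 9.8) = 4.342 m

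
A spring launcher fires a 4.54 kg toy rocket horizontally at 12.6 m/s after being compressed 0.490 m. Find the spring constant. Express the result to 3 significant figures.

k = 3000 N/m

½kx² = ½mv²
k = mv²/x² = (4.54)(12.6)²/(0.490)² = 3002 N/m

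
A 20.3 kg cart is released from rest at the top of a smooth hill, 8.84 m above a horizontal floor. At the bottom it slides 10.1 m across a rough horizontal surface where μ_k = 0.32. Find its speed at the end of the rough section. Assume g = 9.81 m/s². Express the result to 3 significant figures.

v = 10.5 m/s

Energy bookkeeping (friction removes W_f = μ_k N d):
mgh = ½mv² + μ_k m g d
W_f = μ_k mg d = (0.32)(20.3)(9.81)(10.1) = 643.6 J
½mv² = mgh − W_f = 1760.4 − 643.6 = 1116.8 J
v = √(2 × 1116.8/20.3) = 10.49 m/s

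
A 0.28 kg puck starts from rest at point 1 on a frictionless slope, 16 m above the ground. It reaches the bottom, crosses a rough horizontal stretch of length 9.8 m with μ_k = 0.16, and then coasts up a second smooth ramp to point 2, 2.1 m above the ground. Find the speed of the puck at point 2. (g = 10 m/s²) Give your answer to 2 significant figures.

Energy at 1: mgh₁ = (0.28)(10)(16) = 44.800 J
Friction loss: W_f = μ_k mg d = 4.390 J
At 2: ½mv² + mgh₂ = mgh₁ − W_f
½mv² = 44.800 − 4.390 − 5.8800 = 34.530 J
v = √(2 × 34.530/0.28) = 15.70 m/s

v = 16 m/s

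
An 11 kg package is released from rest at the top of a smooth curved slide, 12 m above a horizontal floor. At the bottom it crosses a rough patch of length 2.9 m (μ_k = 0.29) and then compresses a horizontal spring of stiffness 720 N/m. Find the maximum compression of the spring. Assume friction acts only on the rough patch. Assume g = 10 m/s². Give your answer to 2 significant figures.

Initial energy: E₁ = mgh = (11)(10)(12) = 1320.0 J
Friction removes W_f = μ_k mg d = (0.29)(11)(10)(2.9) = 92.51 J
Energy reaching the spring: E = 1320.0 − 92.51 = 1227.5 J
At max compression ½kx² = E ⇒ x = √(2E/k) = √(2 × 1227.5/720) = 1.847 m

x = 1.8 m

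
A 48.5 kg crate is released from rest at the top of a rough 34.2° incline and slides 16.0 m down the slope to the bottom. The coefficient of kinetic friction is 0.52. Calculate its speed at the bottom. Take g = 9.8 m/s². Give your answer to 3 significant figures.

Energy: mgh = ½mv² + W_f, with h = L sinθ and W_f = μ_k (mg cosθ) L
mgh = mgL sinθ = (48.5)(9.8)(16.0)sin34.2° = 4274.5 J
W_f = μ_k mg cosθ · L = (0.52)(48.5)(9.8)cos34.2°·16.0 = 3271 J
½mv² = 4274.5 − 3271 = 1003.8 J
v = √(2 × 1003.8/48.5) = 6.434 m/s

v = 6.43 m/s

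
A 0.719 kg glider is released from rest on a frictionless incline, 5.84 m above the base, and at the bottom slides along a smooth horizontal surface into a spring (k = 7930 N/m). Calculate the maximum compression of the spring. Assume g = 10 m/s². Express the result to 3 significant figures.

x = 0.103 m

Gravitational PE at the top equals spring PE at max compression: mgh = ½kx²
x = √(2mgh/k) = √(2 × 0.719 × 10 × 5.84 / 7930) = 0.1029 m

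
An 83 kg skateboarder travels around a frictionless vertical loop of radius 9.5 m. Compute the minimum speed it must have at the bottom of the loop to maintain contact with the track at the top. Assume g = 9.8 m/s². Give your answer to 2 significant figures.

At the top: mg = mv_top²/r ⇒ v_top² = gr = 93.10 m²/s²
Energy from bottom to top (height 2r): ½mv_bot² = ½mv_top² + mg(2r)
v_bot² = gr + 4gr = 5gr = 465.5
v_bot = √(5gr) = 21.58 m/s

v = 22 m/s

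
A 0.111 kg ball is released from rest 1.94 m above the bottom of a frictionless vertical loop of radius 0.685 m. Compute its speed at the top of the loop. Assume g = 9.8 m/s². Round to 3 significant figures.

v = 3.34 m/s

Energy conservation: mgh = ½mv_top² + mg(2r)
v_top² = 2g(h − 2r) = 2(9.8)(1.94 − 1.370) = 11.17
v_top = 3.342 m/s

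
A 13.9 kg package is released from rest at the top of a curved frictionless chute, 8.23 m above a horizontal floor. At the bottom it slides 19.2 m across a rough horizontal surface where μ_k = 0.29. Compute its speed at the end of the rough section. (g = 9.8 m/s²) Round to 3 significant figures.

v = 7.22 m/s

Energy bookkeeping (friction removes W_f = μ_k N d):
mgh = ½mv² + μ_k m g d
W_f = μ_k mg d = (0.29)(13.9)(9.8)(19.2) = 758.5 J
½mv² = mgh − W_f = 1121.1 − 758.5 = 362.62 J
v = √(2 × 362.62/13.9) = 7.223 m/s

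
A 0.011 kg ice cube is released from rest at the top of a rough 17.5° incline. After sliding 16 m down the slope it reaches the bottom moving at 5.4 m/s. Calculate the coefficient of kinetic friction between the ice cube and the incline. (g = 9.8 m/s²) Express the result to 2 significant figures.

μ_k = 0.22

mgh = ½mv² + μ_k (mg cosθ) L, with h = L sinθ
mgL sinθ = 0.51866 J; ½mv² = 0.16038 J
W_f = 0.51866 − 0.16038 = 0.3583 J
μ_k = W_f/(mg cosθ · L) = 0.3583/(0.1028 × 16) = 0.2178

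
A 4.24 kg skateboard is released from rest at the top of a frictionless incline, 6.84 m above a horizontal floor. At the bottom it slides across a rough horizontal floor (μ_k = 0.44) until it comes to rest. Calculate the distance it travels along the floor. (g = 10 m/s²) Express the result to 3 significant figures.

d = 15.5 m

Applying the work–energy principle:
At rest all PE has been dissipated by friction: mgh = μ_k m g d
d = h/μ_k = 6.84/0.44 = 15.55 m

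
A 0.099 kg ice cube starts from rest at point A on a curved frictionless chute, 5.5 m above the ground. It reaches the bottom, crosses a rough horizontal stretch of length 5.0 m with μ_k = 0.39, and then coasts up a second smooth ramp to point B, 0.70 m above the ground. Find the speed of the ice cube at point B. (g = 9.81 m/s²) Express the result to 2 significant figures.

Energy at A: mgh₁ = (0.099)(9.81)(5.5) = 5.3415 J
Friction loss: W_f = μ_k mg d = 1.894 J
At B: ½mv² + mgh₂ = mgh₁ − W_f
½mv² = 5.3415 − 1.894 − 0.67983 = 2.7679 J
v = √(2 × 2.7679/0.099) = 7.478 m/s

v = 7.5 m/s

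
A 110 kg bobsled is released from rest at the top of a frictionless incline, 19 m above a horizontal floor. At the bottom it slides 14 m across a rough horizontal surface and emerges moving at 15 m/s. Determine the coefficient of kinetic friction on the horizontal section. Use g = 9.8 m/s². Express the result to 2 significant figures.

Energy at the top = energy at the end + work done against friction:
mgh = ½mv² + μ_k m g d
mgh = 20482 J; ½mv² = 12375 J
W_f = 20482 − 12375 = 8107 J
μ_k = W_f/(mg·d) = 8107/(1078 × 14) = 0.5372

μ_k = 0.54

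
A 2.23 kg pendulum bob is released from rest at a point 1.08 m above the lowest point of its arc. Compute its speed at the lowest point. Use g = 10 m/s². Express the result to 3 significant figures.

Equating total energy at the two states: mgh = ½mv²
The mass cancels from both sides.
v = √(2gh) = √(2 × 10 × 1.08) = √21.600 = 4.648 m/s

v = 4.65 m/s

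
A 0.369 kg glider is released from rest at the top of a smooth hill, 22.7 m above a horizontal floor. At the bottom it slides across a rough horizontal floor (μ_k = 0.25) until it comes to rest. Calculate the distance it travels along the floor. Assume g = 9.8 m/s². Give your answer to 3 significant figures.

d = 90.8 m

Energy at the top = energy at the end + work done against friction:
At rest all PE has been dissipated by friction: mgh = μ_k m g d
d = h/μ_k = 22.7/0.25 = 90.80 m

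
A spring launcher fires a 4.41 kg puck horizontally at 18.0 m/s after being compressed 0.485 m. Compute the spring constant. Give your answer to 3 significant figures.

k = 6070 N/m

Energy stored in the spring equals the launch KE: ½kx² = ½mv²
k = mv²/x² = (4.41)(18.0)²/(0.485)² = 6074 N/m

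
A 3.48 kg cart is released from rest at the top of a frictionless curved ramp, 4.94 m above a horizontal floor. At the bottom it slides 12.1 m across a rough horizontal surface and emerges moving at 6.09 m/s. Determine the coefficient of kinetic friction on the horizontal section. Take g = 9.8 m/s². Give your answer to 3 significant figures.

Energy bookkeeping (friction removes W_f = μ_k N d):
mgh = ½mv² + μ_k m g d
mgh = 168.47 J; ½mv² = 64.533 J
W_f = 168.47 − 64.533 = 103.9 J
μ_k = W_f/(mg·d) = 103.9/(34.10 × 12.1) = 0.2519

μ_k = 0.252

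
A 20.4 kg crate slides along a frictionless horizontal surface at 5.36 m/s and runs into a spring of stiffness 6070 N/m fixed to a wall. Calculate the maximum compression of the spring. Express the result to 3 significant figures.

At max compression the crate is momentarily at rest: ½mv² = ½kx²
x = v√(m/k) = 5.36 × √(20.4/6070) = 0.3107 m

x = 0.311 m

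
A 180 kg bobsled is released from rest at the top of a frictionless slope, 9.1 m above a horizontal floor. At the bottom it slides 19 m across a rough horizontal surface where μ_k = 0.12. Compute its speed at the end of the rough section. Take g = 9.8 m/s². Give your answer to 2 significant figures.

v = 12 m/s

Energy at the top = energy at the end + work done against friction:
mgh = ½mv² + μ_k m g d
W_f = μ_k mg d = (0.12)(180)(9.8)(19) = 4022 J
½mv² = mgh − W_f = 16052 − 4022 = 12030 J
v = √(2 × 12030/180) = 11.56 m/s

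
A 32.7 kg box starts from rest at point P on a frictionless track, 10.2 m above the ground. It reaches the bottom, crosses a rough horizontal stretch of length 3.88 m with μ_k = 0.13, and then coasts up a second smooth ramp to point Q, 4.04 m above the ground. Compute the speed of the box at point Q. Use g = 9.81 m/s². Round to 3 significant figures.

v = 10.5 m/s

Energy at P: mgh₁ = (32.7)(9.81)(10.2) = 3272.0 J
Friction loss: W_f = μ_k mg d = 161.8 J
At Q: ½mv² + mgh₂ = mgh₁ − W_f
½mv² = 3272.0 − 161.8 − 1296.0 = 1814.2 J
v = √(2 × 1814.2/32.7) = 10.53 m/s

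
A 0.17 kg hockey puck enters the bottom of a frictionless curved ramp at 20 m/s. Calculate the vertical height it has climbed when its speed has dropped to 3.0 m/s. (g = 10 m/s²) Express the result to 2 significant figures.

h = 20 m

Energy balance between the two points: ½mv₁² = ½mv₂² + mgh
h = (v₁² − v₂²)/(2g) = (20² − 3.0²)/(2 × 10) = 19.55 m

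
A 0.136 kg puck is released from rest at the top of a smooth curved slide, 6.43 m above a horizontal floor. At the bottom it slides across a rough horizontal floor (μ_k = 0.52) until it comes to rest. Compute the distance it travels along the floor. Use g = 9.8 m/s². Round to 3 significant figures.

Energy bookkeeping (friction removes W_f = μ_k N d):
At rest all PE has been dissipated by friction: mgh = μ_k m g d
d = h/μ_k = 6.43/0.52 = 12.37 m

d = 12.4 m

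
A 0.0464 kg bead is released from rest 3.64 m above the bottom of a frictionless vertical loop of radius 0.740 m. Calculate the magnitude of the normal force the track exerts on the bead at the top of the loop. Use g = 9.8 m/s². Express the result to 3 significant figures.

Energy from release to top (height 2r): mgh = ½mv_top² + mg(2r)
v_top² = 2g(h − 2r) = 2(9.8)(3.64 − 1.480) = 42.336 m²/s²
At the top, both N and weight point toward the centre: N + mg = mv_top²/r
N = m(v_top²/r − g) = 0.0464(42.336/0.740 − 9.8) = 2.200 N

N = 2.20 N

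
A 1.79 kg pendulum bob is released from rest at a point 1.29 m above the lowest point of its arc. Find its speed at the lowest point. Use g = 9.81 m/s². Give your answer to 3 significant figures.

Mechanical energy is conserved (no friction): mgh = ½mv²
v = √(2gh) = √(2 × 9.81 × 1.29) = √25.310 = 5.031 m/s

v = 5.03 m/s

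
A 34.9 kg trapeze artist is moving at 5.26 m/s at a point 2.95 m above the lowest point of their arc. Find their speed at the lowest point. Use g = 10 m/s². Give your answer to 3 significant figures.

v = 9.31 m/s

Energy conservation between the two points: ½mv₀² + mgh = ½mv²
v² = v₀² + 2gh = (5.26)² + 2(10)(2.95) = 86.668
v = √86.668 = 9.310 m/s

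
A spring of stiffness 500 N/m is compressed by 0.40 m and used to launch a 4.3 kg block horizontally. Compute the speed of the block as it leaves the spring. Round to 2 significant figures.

Conservation of energy: ½kx² = ½mv²
v = x√(k/m) = 0.40 × √(500/4.3) = 4.313 m/s

v = 4.3 m/s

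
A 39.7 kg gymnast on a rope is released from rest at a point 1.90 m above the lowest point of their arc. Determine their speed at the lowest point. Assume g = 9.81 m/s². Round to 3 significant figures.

By conservation of mechanical energy, mgh = ½mv²
v = √(2gh) = √(2 × 9.81 × 1.90) = √37.278 = 6.106 m/s

v = 6.11 m/s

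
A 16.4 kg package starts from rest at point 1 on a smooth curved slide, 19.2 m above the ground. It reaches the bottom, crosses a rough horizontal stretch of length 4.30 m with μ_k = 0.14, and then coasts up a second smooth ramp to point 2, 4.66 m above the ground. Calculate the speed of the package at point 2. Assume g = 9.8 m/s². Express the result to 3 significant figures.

Energy at 1: mgh₁ = (16.4)(9.8)(19.2) = 3085.8 J
Friction loss: W_f = μ_k mg d = 96.75 J
At 2: ½mv² + mgh₂ = mgh₁ − W_f
½mv² = 3085.8 − 96.75 − 748.96 = 2240.1 J
v = √(2 × 2240.1/16.4) = 16.53 m/s

v = 16.5 m/s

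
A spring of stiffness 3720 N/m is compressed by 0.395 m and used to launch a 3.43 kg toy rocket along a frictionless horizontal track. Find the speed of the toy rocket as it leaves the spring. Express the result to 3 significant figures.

The toy rocket leaves the spring when the spring is at natural length, so ½kx² = ½mv²
v = x√(k/m) = 0.395 × √(3720/3.43) = 13.01 m/s

v = 13.0 m/s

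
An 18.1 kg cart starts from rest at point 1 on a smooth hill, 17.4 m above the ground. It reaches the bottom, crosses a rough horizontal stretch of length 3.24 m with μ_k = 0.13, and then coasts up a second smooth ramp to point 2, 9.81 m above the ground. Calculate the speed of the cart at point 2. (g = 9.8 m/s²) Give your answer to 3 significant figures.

v = 11.9 m/s

Energy at 1: mgh₁ = (18.1)(9.8)(17.4) = 3086.4 J
Friction loss: W_f = μ_k mg d = 74.71 J
At 2: ½mv² + mgh₂ = mgh₁ − W_f
½mv² = 3086.4 − 74.71 − 1740.1 = 1271.6 J
v = √(2 × 1271.6/18.1) = 11.85 m/s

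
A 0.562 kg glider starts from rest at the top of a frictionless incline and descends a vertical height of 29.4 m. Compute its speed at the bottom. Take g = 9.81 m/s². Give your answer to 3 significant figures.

By conservation of mechanical energy, mgh = ½mv²
v = √(2gh) = √(2 × 9.81 × 29.4) = √576.83 = 24.02 m/s

v = 24.0 m/s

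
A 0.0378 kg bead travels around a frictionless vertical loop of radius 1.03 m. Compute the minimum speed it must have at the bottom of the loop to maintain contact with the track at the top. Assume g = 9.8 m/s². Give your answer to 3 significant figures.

At the top: mg = mv_top²/r ⇒ v_top² = gr = 10.09 m²/s²
Energy from bottom to top (height 2r): ½mv_bot² = ½mv_top² + mg(2r)
v_bot² = gr + 4gr = 5gr = 50.47
v_bot = √(5gr) = 7.104 m/s

v = 7.10 m/s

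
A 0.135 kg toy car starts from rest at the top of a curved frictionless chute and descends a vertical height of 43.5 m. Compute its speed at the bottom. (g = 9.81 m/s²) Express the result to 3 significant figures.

Equating total energy at the two states: mgh = ½mv²
v = √(2gh) = √(2 × 9.81 × 43.5) = √853.47 = 29.21 m/s

v = 29.2 m/s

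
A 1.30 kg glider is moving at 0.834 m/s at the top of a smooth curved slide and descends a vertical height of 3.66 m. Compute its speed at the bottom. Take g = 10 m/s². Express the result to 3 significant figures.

v = 8.60 m/s

Energy conservation between the two points: ½mv₀² + mgh = ½mv²
v² = v₀² + 2gh = (0.834)² + 2(10)(3.66) = 73.896
v = √73.896 = 8.596 m/s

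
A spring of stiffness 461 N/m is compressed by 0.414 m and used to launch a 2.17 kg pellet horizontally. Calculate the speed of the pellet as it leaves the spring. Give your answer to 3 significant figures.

The pellet leaves the spring when the spring is at natural length, so ½kx² = ½mv²
v = x√(k/m) = 0.414 × √(461/2.17) = 6.034 m/s

v = 6.03 m/s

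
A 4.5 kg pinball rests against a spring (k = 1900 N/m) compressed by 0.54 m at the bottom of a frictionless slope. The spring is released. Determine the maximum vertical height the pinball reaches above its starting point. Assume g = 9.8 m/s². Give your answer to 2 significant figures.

Energy conservation from release to the highest point: ½kx² = mgh
h = kx²/(2mg) = (1900)(0.54)²/(2 × 4.5 × 9.8) = 6.282 m

h = 6.3 m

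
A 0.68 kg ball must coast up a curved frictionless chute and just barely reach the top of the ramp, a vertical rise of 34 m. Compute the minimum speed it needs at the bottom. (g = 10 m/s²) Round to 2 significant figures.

At the top it is momentarily at rest, so all KE converts to PE: ½mv² = mgh
v = √(2gh) = √(2 × 10 × 34) = 26.08 m/s

v = 26 m/s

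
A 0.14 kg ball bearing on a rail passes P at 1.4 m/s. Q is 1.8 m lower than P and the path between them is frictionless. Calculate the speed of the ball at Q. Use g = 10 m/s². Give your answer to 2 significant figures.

Mechanical energy is conserved (no friction): ½mv₀² + mgh = ½mv²
v² = v₀² + 2gh = (1.4)² + 2(10)(1.8) = 37.960
v = √37.960 = 6.161 m/s

v = 6.2 m/s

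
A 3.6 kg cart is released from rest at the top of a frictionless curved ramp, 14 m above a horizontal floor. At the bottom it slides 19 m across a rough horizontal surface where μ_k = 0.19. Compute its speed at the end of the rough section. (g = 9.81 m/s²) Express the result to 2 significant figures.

Energy at the top = energy at the end + work done against friction:
mgh = ½mv² + μ_k m g d
W_f = μ_k mg d = (0.19)(3.6)(9.81)(19) = 127.5 J
½mv² = mgh − W_f = 494.42 − 127.5 = 366.93 J
v = √(2 × 366.93/3.6) = 14.28 m/s

v = 14 m/s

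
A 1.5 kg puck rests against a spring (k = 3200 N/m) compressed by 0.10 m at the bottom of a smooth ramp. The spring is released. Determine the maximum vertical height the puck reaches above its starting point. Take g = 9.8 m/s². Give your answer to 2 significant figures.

At maximum height the puck is at rest, so ½kx² = mgh
h = kx²/(2mg) = (3200)(0.10)²/(2 × 1.5 × 9.8) = 1.088 m

h = 1.1 m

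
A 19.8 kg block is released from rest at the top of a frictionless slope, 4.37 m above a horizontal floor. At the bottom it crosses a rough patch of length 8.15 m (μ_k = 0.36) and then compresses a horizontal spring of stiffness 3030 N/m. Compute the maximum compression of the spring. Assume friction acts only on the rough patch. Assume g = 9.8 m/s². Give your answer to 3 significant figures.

Initial energy: E₁ = mgh = (19.8)(9.8)(4.37) = 847.95 J
Friction removes W_f = μ_k mg d = (0.36)(19.8)(9.8)(8.15) = 569.3 J
Energy reaching the spring: E = 847.95 − 569.3 = 278.64 J
At max compression ½kx² = E ⇒ x = √(2E/k) = √(2 × 278.64/3030) = 0.4289 m

x = 0.429 m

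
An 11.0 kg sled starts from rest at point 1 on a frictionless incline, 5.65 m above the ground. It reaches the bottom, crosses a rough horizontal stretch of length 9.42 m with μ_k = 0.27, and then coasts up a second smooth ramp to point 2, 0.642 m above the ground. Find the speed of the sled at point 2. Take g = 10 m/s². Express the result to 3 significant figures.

v = 7.02 m/s

Energy at 1: mgh₁ = (11.0)(10)(5.65) = 621.50 J
Friction loss: W_f = μ_k mg d = 279.8 J
At 2: ½mv² + mgh₂ = mgh₁ − W_f
½mv² = 621.50 − 279.8 − 70.620 = 271.11 J
v = √(2 × 271.11/11.0) = 7.021 m/s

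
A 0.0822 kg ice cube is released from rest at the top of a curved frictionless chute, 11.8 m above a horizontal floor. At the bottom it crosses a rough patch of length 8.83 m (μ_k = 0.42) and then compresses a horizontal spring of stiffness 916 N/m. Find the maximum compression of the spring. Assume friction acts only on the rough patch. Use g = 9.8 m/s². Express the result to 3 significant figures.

Initial energy: E₁ = mgh = (0.0822)(9.8)(11.8) = 9.5056 J
Friction removes W_f = μ_k mg d = (0.42)(0.0822)(9.8)(8.83) = 2.987 J
Energy reaching the spring: E = 9.5056 − 2.987 = 6.5181 J
At max compression ½kx² = E ⇒ x = √(2E/k) = √(2 × 6.5181/916) = 0.1193 m

x = 0.119 m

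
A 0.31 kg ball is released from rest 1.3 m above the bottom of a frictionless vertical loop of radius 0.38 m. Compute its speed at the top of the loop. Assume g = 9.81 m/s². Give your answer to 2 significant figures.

v = 3.3 m/s

Energy conservation: mgh = ½mv_top² + mg(2r)
v_top² = 2g(h − 2r) = 2(9.81)(1.3 − 0.7600) = 10.59
v_top = 3.255 m/s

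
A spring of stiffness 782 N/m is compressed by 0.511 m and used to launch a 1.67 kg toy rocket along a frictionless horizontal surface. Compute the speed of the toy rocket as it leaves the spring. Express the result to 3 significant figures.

v = 11.1 m/s

Conservation of energy: ½kx² = ½mv²
v = x√(k/m) = 0.511 × √(782/1.67) = 11.06 m/s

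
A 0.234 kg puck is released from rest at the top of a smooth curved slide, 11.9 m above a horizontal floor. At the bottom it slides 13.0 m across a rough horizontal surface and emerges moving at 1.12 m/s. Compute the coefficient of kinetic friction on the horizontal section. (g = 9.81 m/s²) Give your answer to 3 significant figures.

Energy bookkeeping (friction removes W_f = μ_k N d):
mgh = ½mv² + μ_k m g d
mgh = 27.317 J; ½mv² = 0.14676 J
W_f = 27.317 − 0.14676 = 27.17 J
μ_k = W_f/(mg·d) = 27.17/(2.296 × 13.0) = 0.9105

μ_k = 0.910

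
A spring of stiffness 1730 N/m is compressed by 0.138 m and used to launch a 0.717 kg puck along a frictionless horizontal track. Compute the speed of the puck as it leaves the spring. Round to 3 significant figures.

v = 6.78 m/s

Spring PE converts entirely to kinetic energy: ½kx² = ½mv²
v = x√(k/m) = 0.138 × √(1730/0.717) = 6.779 m/s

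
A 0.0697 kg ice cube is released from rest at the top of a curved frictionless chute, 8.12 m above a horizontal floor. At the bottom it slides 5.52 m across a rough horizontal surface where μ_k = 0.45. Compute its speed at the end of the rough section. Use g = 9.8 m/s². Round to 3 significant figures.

v = 10.5 m/s

Energy bookkeeping (friction removes W_f = μ_k N d):
mgh = ½mv² + μ_k m g d
W_f = μ_k mg d = (0.45)(0.0697)(9.8)(5.52) = 1.697 J
½mv² = mgh − W_f = 5.5464 − 1.697 = 3.8497 J
v = √(2 × 3.8497/0.0697) = 10.51 m/s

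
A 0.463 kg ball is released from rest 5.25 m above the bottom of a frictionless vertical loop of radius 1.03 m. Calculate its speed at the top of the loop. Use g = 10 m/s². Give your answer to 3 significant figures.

v = 7.99 m/s

Energy conservation: mgh = ½mv_top² + mg(2r)
v_top² = 2g(h − 2r) = 2(10)(5.25 − 2.060) = 63.80
v_top = 7.987 m/s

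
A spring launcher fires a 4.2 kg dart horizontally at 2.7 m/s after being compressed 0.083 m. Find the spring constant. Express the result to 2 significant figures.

Energy stored in the spring equals the launch KE: ½kx² = ½mv²
k = mv²/x² = (4.2)(2.7)²/(0.083)² = 4444 N/m

k = 4400 N/m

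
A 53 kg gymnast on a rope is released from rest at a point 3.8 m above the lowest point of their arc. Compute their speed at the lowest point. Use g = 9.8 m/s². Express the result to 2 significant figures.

v = 8.6 m/s

Energy conservation between the two points: mgh = ½mv²
The mass cancels from both sides.
v = √(2gh) = √(2 × 9.8 × 3.8) = √74.480 = 8.630 m/s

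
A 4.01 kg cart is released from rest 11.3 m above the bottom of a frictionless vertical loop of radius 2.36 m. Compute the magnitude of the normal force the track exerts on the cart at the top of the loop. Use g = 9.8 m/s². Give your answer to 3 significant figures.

N = 180 N

Energy from release to top (height 2r): mgh = ½mv_top² + mg(2r)
v_top² = 2g(h − 2r) = 2(9.8)(11.3 − 4.720) = 128.97 m²/s²
At the top, both N and weight point toward the centre: N + mg = mv_top²/r
N = m(v_top²/r − g) = 4.01(128.97/2.36 − 9.8) = 179.8 N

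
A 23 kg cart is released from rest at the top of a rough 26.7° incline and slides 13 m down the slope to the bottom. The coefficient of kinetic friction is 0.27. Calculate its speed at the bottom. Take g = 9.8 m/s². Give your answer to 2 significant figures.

v = 7.3 m/s

Taking the bottom as reference, mgh = ½mv² + μ_k N L with h = L sinθ, N = mg cosθ:
mgh = mgL sinθ = (23)(9.8)(13)sin26.7° = 1316.6 J
W_f = μ_k mg cosθ · L = (0.27)(23)(9.8)cos26.7°·13 = 706.8 J
½mv² = 1316.6 − 706.8 = 609.80 J
v = √(2 × 609.80/23) = 7.282 m/s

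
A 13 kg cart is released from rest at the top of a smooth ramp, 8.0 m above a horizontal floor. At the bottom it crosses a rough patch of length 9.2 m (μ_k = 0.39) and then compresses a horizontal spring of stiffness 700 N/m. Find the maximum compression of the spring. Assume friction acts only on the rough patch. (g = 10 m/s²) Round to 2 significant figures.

Initial energy: E₁ = mgh = (13)(10)(8.0) = 1040.0 J
Friction removes W_f = μ_k mg d = (0.39)(13)(10)(9.2) = 466.4 J
Energy reaching the spring: E = 1040.0 − 466.4 = 573.56 J
At max compression ½kx² = E ⇒ x = √(2E/k) = √(2 × 573.56/700) = 1.280 m

x = 1.3 m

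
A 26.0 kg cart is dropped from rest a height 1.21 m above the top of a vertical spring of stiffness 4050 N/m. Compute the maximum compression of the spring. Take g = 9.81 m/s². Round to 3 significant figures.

Measuring PE from the top of the relaxed spring, at max compression the cart has dropped H + x with zero KE, so:
mg(H + x) = ½kx²
½(4050)x² − (26.0)(9.81)x − (26.0)(9.81)(1.21) = 0
2025x² − 255.1x − 308.6 = 0
x = [255.1 + √(65056 + 2.4998e+06)]/(2 × 2025) = 0.4584 m

x = 0.458 m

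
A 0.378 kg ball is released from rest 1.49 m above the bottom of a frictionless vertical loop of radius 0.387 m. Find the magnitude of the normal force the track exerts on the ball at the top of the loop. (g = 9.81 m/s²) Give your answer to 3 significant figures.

N = 10.0 N

Energy from release to top (height 2r): mgh = ½mv_top² + mg(2r)
v_top² = 2g(h − 2r) = 2(9.81)(1.49 − 0.7740) = 14.048 m²/s²
At the top, both N and weight point toward the centre: N + mg = mv_top²/r
N = m(v_top²/r − g) = 0.378(14.048/0.387 − 9.81) = 10.01 N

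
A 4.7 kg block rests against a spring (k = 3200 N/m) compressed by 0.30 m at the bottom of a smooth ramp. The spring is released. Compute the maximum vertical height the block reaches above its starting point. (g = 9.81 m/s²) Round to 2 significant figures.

h = 3.1 m

At maximum height the block is at rest, so ½kx² = mgh
h = kx²/(2mg) = (3200)(0.30)²/(2 × 4.7 × 9.81) = 3.123 m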